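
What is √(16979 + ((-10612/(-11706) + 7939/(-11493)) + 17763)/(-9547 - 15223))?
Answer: 2*√36371786933819756613070585/92568970185 ≈ 130.30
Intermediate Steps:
√(16979 + ((-10612/(-11706) + 7939/(-11493)) + 17763)/(-9547 - 15223)) = √(16979 + ((-10612*(-1/11706) + 7939*(-1/11493)) + 17763)/(-24770)) = √(16979 + ((5306/5853 - 7939/11493) + 17763)*(-1/24770)) = √(16979 + (4838297/22422843 + 17763)*(-1/24770)) = √(16979 + (398301798506/22422843)*(-1/24770)) = √(16979 - 199150899253/277706910555) = √(4714986483414092/277706910555) = 2*√36371786933819756613070585/92568970185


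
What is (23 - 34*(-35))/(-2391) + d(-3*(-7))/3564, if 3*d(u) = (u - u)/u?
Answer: -1213/2391 ≈ -0.50732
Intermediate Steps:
d(u) = 0 (d(u) = ((u - u)/u)/3 = (0/u)/3 = (⅓)*0 = 0)
(23 - 34*(-35))/(-2391) + d(-3*(-7))/3564 = (23 - 34*(-35))/(-2391) + 0/3564 = (23 + 1190)*(-1/2391) + 0*(1/3564) = 1213*(-1/2391) + 0 = -1213/2391 + 0 = -1213/2391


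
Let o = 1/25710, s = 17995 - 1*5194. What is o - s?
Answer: -329113709/25710 ≈ -12801.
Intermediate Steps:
s = 12801 (s = 17995 - 5194 = 12801)
o = 1/25710 ≈ 3.8895e-5
o - s = 1/25710 - 1*12801 = 1/25710 - 12801 = -329113709/25710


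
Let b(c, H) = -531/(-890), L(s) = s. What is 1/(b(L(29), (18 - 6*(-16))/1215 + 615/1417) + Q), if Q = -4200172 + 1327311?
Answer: -890/2556845759 ≈ -3.4808e-7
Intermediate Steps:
b(c, H) = 531/890 (b(c, H) = -531*(-1/890) = 531/890)
Q = -2872861
1/(b(L(29), (18 - 6*(-16))/1215 + 615/1417) + Q) = 1/(531/890 - 2872861) = 1/(-2556845759/890) = -890/2556845759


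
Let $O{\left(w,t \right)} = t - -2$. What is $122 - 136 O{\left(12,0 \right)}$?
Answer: $-150$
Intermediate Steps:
$O{\left(w,t \right)} = 2 + t$ ($O{\left(w,t \right)} = t + 2 = 2 + t$)
$122 - 136 O{\left(12,0 \right)} = 122 - 136 \left(2 + 0\right) = 122 - 272 = -150$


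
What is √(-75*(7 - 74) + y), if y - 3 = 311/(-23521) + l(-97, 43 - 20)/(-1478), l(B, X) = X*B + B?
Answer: √1519604588690016793/17382019 ≈ 70.919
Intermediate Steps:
l(B, X) = B + B*X (l(B, X) = B*X + B = B + B*X)
y = 79294672/17382019 (y = 3 + (311/(-23521) - 97*(1 + (43 - 20))/(-1478)) = 3 + (311*(-1/23521) - 97*(1 + 23)*(-1/1478)) = 3 + (-311/23521 - 97*24*(-1/1478)) = 3 + (-311/23521 - 2328*(-1/1478)) = 3 + (-311/23521 + 1164/739) = 3 + 27148615/17382019 = 79294672/17382019 ≈ 4.5619)
√(-75*(7 - 74) + y) = √(-75*(7 - 74) + 79294672/17382019) = √(-75*(-67) + 79294672/17382019) = √(5025 + 79294672/17382019) = √(87423940147/17382019) = √1519604588690016793/17382019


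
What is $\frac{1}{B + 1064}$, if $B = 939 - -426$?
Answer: $\frac{1}{2429} \approx 0.00041169$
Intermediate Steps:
$B = 1365$ ($B = 939 + 426 = 1365$)
$\frac{1}{B + 1064} = \frac{1}{1365 + 1064} = \frac{1}{2429}$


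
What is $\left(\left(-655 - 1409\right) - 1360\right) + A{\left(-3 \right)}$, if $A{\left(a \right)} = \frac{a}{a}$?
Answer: $-3423$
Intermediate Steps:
$A{\left(a \right)} = 1$
$\left(\left(-655 - 1409\right) - 1360\right) + A{\left(-3 \right)} = \left(\left(-655 - 1409\right) - 1360\right) + 1 = \left(-2064 - 1360\right) + 1 = -3424 + 1 = -3423$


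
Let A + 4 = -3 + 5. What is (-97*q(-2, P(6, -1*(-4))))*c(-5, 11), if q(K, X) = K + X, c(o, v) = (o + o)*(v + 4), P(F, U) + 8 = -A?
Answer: -116400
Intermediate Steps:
A = -2 (A = -4 + (-3 + 5) = -4 + 2 = -2)
P(F, U) = -6 (P(F, U) = -8 - 1*(-2) = -8 + 2 = -6)
c(o, v) = 2*o*(4 + v) (c(o, v) = (2*o)*(4 + v) = 2*o*(4 + v))
(-97*q(-2, P(6, -1*(-4))))*c(-5, 11) = (-97*(-2 - 6))*(2*(-5)*(4 + 11)) = (-97*(-8))*(2*(-5)*15) = 776*(-150) = -116400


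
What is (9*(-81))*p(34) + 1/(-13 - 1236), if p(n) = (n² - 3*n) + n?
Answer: -990646849/1249 ≈ -7.9315e+5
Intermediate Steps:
p(n) = n² - 2*n
(9*(-81))*p(34) + 1/(-13 - 1236) = (9*(-81))*(34*(-2 + 34)) + 1/(-13 - 1236) = -24786*32 + 1/(-1249) = -729*1088 - 1/1249 = -793152 - 1/1249 = -990646849/1249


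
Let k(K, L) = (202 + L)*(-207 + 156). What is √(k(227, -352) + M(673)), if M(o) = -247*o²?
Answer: I*√111865813 ≈ 10577.0*I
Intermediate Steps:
k(K, L) = -10302 - 51*L (k(K, L) = (202 + L)*(-51) = -10302 - 51*L)
√(k(227, -352) + M(673)) = √((-10302 - 51*(-352)) - 247*673²) = √((-10302 + 17952) - 247*452929) = √(7650 - 111873463) = √(-111865813) = I*√111865813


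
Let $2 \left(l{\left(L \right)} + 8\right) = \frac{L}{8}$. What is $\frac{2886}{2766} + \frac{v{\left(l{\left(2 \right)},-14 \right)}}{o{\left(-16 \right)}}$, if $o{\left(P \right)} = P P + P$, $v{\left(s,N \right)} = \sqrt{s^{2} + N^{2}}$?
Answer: $\frac{481}{461} + \frac{7 \sqrt{337}}{1920} \approx 1.1103$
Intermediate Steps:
$l{\left(L \right)} = -8 + \frac{L}{16}$ ($l{\left(L \right)} = -8 + \frac{L \frac{1}{8}}{2} = -8 + \frac{\frac{1}{8} L}{2} = -8 + \frac{L}{16}$)
$v{\left(s,N \right)} = \sqrt{N^{2} + s^{2}}$
$o{\left(P \right)} = P + P^{2}$ ($o{\left(P \right)} = P^{2} + P = P + P^{2}$)
$\frac{2886}{2766} + \frac{v{\left(l{\left(2 \right)},-14 \right)}}{o{\left(-16 \right)}} = \frac{2886}{2766} + \frac{\sqrt{\left(-14\right)^{2} + \left(-8 + \frac{1}{16} \cdot 2\right)^{2}}}{\left(-16\right) \left(1 - 16\right)} = 2886 \cdot \frac{1}{2766} + \frac{\sqrt{196 + \left(-8 + \frac{1}{8}\right)^{2}}}{\left(-16\right) \left(-15\right)} = \frac{481}{461} + \frac{\sqrt{196 + \left(- \frac{63}{8}\right)^{2}}}{240} = \frac{481}{461} + \sqrt{196 + \frac{3969}{64}} \cdot \frac{1}{240} = \frac{481}{461} + \sqrt{\frac{16513}{64}} \cdot \frac{1}{240} = \frac{481}{461} + \frac{7 \sqrt{337}}{8} \cdot \frac{1}{240} = \frac{481}{461} + \frac{7 \sqrt{337}}{1920}$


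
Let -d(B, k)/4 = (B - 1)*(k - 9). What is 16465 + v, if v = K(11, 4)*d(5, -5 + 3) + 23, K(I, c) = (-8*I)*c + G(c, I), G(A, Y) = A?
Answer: -44760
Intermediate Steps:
K(I, c) = c - 8*I*c (K(I, c) = (-8*I)*c + c = -8*I*c + c = c - 8*I*c)
d(B, k) = -4*(-1 + B)*(-9 + k) (d(B, k) = -4*(B - 1)*(k - 9) = -4*(-1 + B)*(-9 + k))
v = -61225 (v = (4*(1 - 8*11))*(-36 + 4*(-5 + 3) + 36*5 - 4*5*(-5 + 3)) + 23 = (4*(1 - 88))*(-36 + 4*(-2) + 180 - 4*5*(-2)) + 23 = (4*(-87))*(-36 - 8 + 180 + 40) + 23 = -348*176 + 23 = -61248 + 23 = -61225)
16465 + v = 16465 - 61225 = -44760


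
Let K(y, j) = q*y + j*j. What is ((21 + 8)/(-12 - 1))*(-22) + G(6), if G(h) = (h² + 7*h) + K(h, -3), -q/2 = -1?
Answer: 1925/13 ≈ 148.08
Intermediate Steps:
q = 2 (q = -2*(-1) = 2)
K(y, j) = j² + 2*y (K(y, j) = 2*y + j*j = 2*y + j² = j² + 2*y)
G(h) = 9 + h² + 9*h (G(h) = (h² + 7*h) + ((-3)² + 2*h) = (h² + 7*h) + (9 + 2*h) = 9 + h² + 9*h)
((21 + 8)/(-12 - 1))*(-22) + G(6) = ((21 + 8)/(-12 - 1))*(-22) + (9 + 6² + 9*6) = (29/(-13))*(-22) + (9 + 36 + 54) = (29*(-1/13))*(-22) + 99 = -29/13*(-22) + 99 = 638/13 + 99 = 1925/13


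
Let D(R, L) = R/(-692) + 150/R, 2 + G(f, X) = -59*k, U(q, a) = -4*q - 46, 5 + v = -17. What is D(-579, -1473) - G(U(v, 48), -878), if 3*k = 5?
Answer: 40431797/400668 ≈ 100.91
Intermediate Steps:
v = -22 (v = -5 - 17 = -22)
k = 5/3 (k = (⅓)*5 = 5/3 ≈ 1.6667)
U(q, a) = -46 - 4*q
G(f, X) = -301/3 (G(f, X) = -2 - 59*5/3 = -2 - 295/3 = -301/3)
D(R, L) = 150/R - R/692 (D(R, L) = R*(-1/692) + 150/R = -R/692 + 150/R = 150/R - R/692)
D(-579, -1473) - G(U(v, 48), -878) = (150/(-579) - 1/692*(-579)) - 1*(-301/3) = (150*(-1/579) + 579/692) + 301/3 = (-50/193 + 579/692) + 301/3 = 77147/133556 + 301/3 = 40431797/400668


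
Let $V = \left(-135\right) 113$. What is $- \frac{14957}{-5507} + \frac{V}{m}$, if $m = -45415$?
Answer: $\frac{152656288}{50020081} \approx 3.0519$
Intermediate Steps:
$V = -15255$
$- \frac{14957}{-5507} + \frac{V}{m} = - \frac{14957}{-5507} - \frac{15255}{-45415} = \left(-14957\right) \left(- \frac{1}{5507}\right) - - \frac{3051}{9083} = \frac{14957}{5507} + \frac{3051}{9083} = \frac{152656288}{50020081}$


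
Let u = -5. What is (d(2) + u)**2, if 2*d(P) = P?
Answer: 16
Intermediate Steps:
d(P) = P/2
(d(2) + u)**2 = ((1/2)*2 - 5)**2 = (1 - 5)**2 = (-4)**2 = 16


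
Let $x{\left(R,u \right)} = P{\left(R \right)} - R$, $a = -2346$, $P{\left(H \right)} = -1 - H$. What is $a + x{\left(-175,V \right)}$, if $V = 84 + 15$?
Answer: $-1997$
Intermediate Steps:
$V = 99$
$x{\left(R,u \right)} = -1 - 2 R$ ($x{\left(R,u \right)} = \left(-1 - R\right) - R = -1 - 2 R$)
$a + x{\left(-175,V \right)} = -2346 - -349 = -2346 + \left(-1 + 350\right) = -2346 + 349 = -1997$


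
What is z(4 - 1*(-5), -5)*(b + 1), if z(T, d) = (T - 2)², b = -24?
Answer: -1127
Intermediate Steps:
z(T, d) = (-2 + T)²
z(4 - 1*(-5), -5)*(b + 1) = (-2 + (4 - 1*(-5)))²*(-24 + 1) = (-2 + (4 + 5))²*(-23) = (-2 + 9)²*(-23) = 7²*(-23) = 49*(-23) = -1127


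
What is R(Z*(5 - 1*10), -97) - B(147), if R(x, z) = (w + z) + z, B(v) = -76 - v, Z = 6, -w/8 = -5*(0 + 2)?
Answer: 109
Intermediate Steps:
w = 80 (w = -(-40)*(0 + 2) = -(-40)*2 = -8*(-10) = 80)
R(x, z) = 80 + 2*z (R(x, z) = (80 + z) + z = 80 + 2*z)
R(Z*(5 - 1*10), -97) - B(147) = (80 + 2*(-97)) - (-76 - 1*147) = (80 - 194) - (-76 - 147) = -114 - 1*(-223) = -114 + 223 = 109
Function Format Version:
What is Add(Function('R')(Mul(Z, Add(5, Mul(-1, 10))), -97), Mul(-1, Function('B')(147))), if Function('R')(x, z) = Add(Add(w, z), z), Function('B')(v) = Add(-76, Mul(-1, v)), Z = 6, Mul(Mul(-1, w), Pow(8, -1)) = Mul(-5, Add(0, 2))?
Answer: 109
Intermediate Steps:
w = 80 (w = Mul(-8, Mul(-5, Add(0, 2))) = Mul(-8, Mul(-5, 2)) = Mul(-8, -10) = 80)
Function('R')(x, z) = Add(80, Mul(2, z)) (Function('R')(x, z) = Add(Add(80, z), z) = Add(80, Mul(2, z)))
Add(Function('R')(Mul(Z, Add(5, Mul(-1, 10))), -97), Mul(-1, Function('B')(147))) = Add(Add(80, Mul(2, -97)), Mul(-1, Add(-76, Mul(-1, 147)))) = Add(Add(80, -194), Mul(-1, Add(-76, -147))) = Add(-114, Mul(-1, -223)) = Add(-114, 223) = 109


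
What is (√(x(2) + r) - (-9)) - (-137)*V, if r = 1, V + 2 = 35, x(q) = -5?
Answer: 4530 + 2*I ≈ 4530.0 + 2.0*I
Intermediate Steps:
V = 33 (V = -2 + 35 = 33)
(√(x(2) + r) - (-9)) - (-137)*V = (√(-5 + 1) - (-9)) - (-137)*33 = (√(-4) - 3*(-3)) - 137*(-33) = (2*I + 9) + 4521 = (9 + 2*I) + 4521 = 4530 + 2*I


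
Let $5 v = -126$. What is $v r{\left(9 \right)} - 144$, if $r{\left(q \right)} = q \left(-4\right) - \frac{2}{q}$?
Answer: $\frac{3844}{5} \approx 768.8$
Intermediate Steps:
$r{\left(q \right)} = - 4 q - \frac{2}{q}$
$v = - \frac{126}{5}$ ($v = \frac{1}{5} \left(-126\right) = - \frac{126}{5} \approx -25.2$)
$v r{\left(9 \right)} - 144 = - \frac{126 \left(\left(-4\right) 9 - \frac{2}{9}\right)}{5} - 144 = - \frac{126 \left(-36 - \frac{2}{9}\right)}{5} - 144 = \left(- \frac{126}{5}\right) \left(- \frac{326}{9}\right) - 144 = \frac{4564}{5} - 144 = \frac{3844}{5}$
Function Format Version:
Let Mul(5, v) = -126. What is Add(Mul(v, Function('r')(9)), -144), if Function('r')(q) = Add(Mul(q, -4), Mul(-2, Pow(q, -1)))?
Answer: Rational(3844, 5) ≈ 768.80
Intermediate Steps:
Function('r')(q) = Add(Mul(-4, q), Mul(-2, Pow(q, -1)))
v = Rational(-126, 5) (v = Mul(Rational(1, 5), -126) = Rational(-126, 5) ≈ -25.200)
Add(Mul(v, Function('r')(9)), -144) = Add(Mul(Rational(-126, 5), Add(Mul(-4, 9), Mul(-2, Pow(9, -1)))), -144) = Add(Mul(Rational(-126, 5), Add(-36, Mul(-2, Rational(1, 9)))), -144) = Add(Mul(Rational(-126, 5), Add(-36, Rational(-2, 9))), -144) = Add(Mul(Rational(-126, 5), Rational(-326, 9)), -144) = Add(Rational(4564, 5), -144) = Rational(3844, 5)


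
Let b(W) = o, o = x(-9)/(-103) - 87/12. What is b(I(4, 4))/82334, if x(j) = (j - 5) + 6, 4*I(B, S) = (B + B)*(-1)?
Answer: -2955/33921608 ≈ -8.7113e-5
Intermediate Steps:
I(B, S) = -B/2 (I(B, S) = ((B + B)*(-1))/4 = ((2*B)*(-1))/4 = (-2*B)/4 = -B/2)
x(j) = 1 + j (x(j) = (-5 + j) + 6 = 1 + j)
o = -2955/412 (o = (1 - 9)/(-103) - 87/12 = -8*(-1/103) - 87*1/12 = 8/103 - 29/4 = -2955/412 ≈ -7.1723)
b(W) = -2955/412
b(I(4, 4))/82334 = -2955/412/82334 = -2955/412*1/82334 = -2955/33921608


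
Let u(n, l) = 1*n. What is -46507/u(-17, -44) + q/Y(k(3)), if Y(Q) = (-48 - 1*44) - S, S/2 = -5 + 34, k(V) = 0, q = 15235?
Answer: 1343411/510 ≈ 2634.1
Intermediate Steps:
u(n, l) = n
S = 58 (S = 2*(-5 + 34) = 2*29 = 58)
Y(Q) = -150 (Y(Q) = (-48 - 1*44) - 1*58 = (-48 - 44) - 58 = -92 - 58 = -150)
-46507/u(-17, -44) + q/Y(k(3)) = -46507/(-17) + 15235/(-150) = -46507*(-1/17) + 15235*(-1/150) = 46507/17 - 3047/30 = 1343411/510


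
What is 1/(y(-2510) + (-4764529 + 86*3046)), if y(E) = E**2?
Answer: 1/1797527 ≈ 5.5632e-7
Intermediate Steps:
1/(y(-2510) + (-4764529 + 86*3046)) = 1/((-2510)**2 + (-4764529 + 86*3046)) = 1/(6300100 + (-4764529 + 261956)) = 1/(6300100 - 4502573) = 1/1797527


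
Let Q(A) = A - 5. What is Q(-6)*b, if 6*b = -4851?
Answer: 17787/2 ≈ 8893.5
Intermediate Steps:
b = -1617/2 (b = (1/6)*(-4851) = -1617/2 ≈ -808.50)
Q(A) = -5 + A
Q(-6)*b = (-5 - 6)*(-1617/2) = -11*(-1617/2) = 17787/2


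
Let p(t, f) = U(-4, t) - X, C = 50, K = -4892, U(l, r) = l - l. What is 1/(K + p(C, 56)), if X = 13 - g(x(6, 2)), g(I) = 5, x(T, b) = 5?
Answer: -1/4900 ≈ -0.00020408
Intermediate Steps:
U(l, r) = 0
X = 8 (X = 13 - 1*5 = 13 - 5 = 8)
p(t, f) = -8 (p(t, f) = 0 - 1*8 = 0 - 8 = -8)
1/(K + p(C, 56)) = 1/(-4892 - 8) = 1/(-4900) = -1/4900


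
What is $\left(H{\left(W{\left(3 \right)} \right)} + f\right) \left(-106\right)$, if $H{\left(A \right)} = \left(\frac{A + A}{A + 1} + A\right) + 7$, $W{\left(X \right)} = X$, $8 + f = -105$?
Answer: $10759$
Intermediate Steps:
$f = -113$ ($f = -8 - 105 = -113$)
$H{\left(A \right)} = 7 + A + \frac{2 A}{1 + A}$ ($H{\left(A \right)} = \left(\frac{2 A}{1 + A} + A\right) + 7 = \left(A + \frac{2 A}{1 + A}\right) + 7 = 7 + A + \frac{2 A}{1 + A}$)
$\left(H{\left(W{\left(3 \right)} \right)} + f\right) \left(-106\right) = \left(\frac{7 + 3^{2} + 10 \cdot 3}{1 + 3} - 113\right) \left(-106\right) = \left(\frac{7 + 9 + 30}{4} - 113\right) \left(-106\right) = \left(\frac{1}{4} \cdot 46 - 113\right) \left(-106\right) = \left(\frac{23}{2} - 113\right) \left(-106\right) = \left(- \frac{203}{2}\right) \left(-106\right) = 10759$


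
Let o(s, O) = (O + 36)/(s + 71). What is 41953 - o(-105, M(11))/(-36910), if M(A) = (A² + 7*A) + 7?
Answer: 52648497579/1254940 ≈ 41953.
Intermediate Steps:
M(A) = 7 + A² + 7*A
o(s, O) = (36 + O)/(71 + s)
41953 - o(-105, M(11))/(-36910) = 41953 - (36 + (7 + 11² + 7*11))/(71 - 105)/(-36910) = 41953 - (36 + (7 + 121 + 77))/(-34)*(-1)/36910 = 41953 - (-(36 + 205)/34)*(-1)/36910 = 41953 - (-1/34*241)*(-1)/36910 = 41953 - (-241)*(-1)/(34*36910) = 41953 - 1*241/1254940 = 41953 - 241/1254940 = 52648497579/1254940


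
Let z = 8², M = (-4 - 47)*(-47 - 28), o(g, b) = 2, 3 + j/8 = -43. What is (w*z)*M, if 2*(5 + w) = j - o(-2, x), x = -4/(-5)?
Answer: -46512000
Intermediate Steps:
j = -368 (j = -24 + 8*(-43) = -24 - 344 = -368)
x = ⅘ (x = -4*(-⅕) = ⅘ ≈ 0.80000)
M = 3825 (M = -51*(-75) = 3825)
w = -190 (w = -5 + (-368 - 1*2)/2 = -5 + (-368 - 2)/2 = -5 + (½)*(-370) = -5 - 185 = -190)
z = 64
(w*z)*M = -190*64*3825 = -12160*3825 = -46512000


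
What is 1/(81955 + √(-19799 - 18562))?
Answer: 81955/6716660386 - I*√38361/6716660386 ≈ 1.2202e-5 - 2.916e-8*I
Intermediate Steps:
1/(81955 + √(-19799 - 18562)) = 1/(81955 + √(-38361)) = 1/(81955 + I*√38361)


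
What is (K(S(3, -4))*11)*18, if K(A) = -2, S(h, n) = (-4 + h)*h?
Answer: -396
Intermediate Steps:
S(h, n) = h*(-4 + h)
(K(S(3, -4))*11)*18 = -2*11*18 = -22*18 = -396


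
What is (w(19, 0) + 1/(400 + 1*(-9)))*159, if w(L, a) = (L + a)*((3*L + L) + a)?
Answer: 89772195/391 ≈ 2.2960e+5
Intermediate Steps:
w(L, a) = (L + a)*(a + 4*L) (w(L, a) = (L + a)*(4*L + a) = (L + a)*(a + 4*L))
(w(19, 0) + 1/(400 + 1*(-9)))*159 = ((0² + 4*19² + 5*19*0) + 1/(400 + 1*(-9)))*159 = ((0 + 4*361 + 0) + 1/(400 - 9))*159 = ((0 + 1444 + 0) + 1/391)*159 = (1444 + 1/391)*159 = (564605/391)*159 = 89772195/391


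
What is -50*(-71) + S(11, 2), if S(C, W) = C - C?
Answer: 3550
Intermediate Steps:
S(C, W) = 0
-50*(-71) + S(11, 2) = -50*(-71) + 0 = 3550 + 0 = 3550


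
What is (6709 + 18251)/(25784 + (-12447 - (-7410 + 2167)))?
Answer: 1248/929 ≈ 1.3434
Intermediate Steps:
(6709 + 18251)/(25784 + (-12447 - (-7410 + 2167))) = 24960/(25784 + (-12447 - 1*(-5243))) = 24960/(25784 + (-12447 + 5243)) = 24960/(25784 - 7204) = 24960/18580 = 24960*(1/18580) = 1248/929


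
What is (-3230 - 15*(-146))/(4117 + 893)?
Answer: -104/501 ≈ -0.20758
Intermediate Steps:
(-3230 - 15*(-146))/(4117 + 893) = (-3230 + 2190)/5010 = -1040*1/5010 = -104/501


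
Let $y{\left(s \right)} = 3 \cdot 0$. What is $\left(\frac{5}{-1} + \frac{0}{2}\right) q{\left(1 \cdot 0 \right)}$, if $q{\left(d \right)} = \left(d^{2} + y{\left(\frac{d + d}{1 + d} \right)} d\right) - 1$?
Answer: $5$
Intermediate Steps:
$y{\left(s \right)} = 0$
$q{\left(d \right)} = -1 + d^{2}$ ($q{\left(d \right)} = \left(d^{2} + 0 d\right) - 1 = \left(d^{2} + 0\right) - 1 = d^{2} - 1 = -1 + d^{2}$)
$\left(\frac{5}{-1} + \frac{0}{2}\right) q{\left(1 \cdot 0 \right)} = \left(\frac{5}{-1} + \frac{0}{2}\right) \left(-1 + \left(1 \cdot 0\right)^{2}\right) = \left(5 \left(-1\right) + 0 \cdot \frac{1}{2}\right) \left(-1 + 0^{2}\right) = \left(-5 + 0\right) \left(-1 + 0\right) = \left(-5\right) \left(-1\right) = 5$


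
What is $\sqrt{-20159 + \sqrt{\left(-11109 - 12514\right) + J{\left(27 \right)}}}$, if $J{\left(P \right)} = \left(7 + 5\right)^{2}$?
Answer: $\sqrt{-20159 + i \sqrt{23479}} \approx 0.5396 + 141.98 i$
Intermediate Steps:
$J{\left(P \right)} = 144$ ($J{\left(P \right)} = 12^{2} = 144$)
$\sqrt{-20159 + \sqrt{\left(-11109 - 12514\right) + J{\left(27 \right)}}} = \sqrt{-20159 + \sqrt{\left(-11109 - 12514\right) + 144}} = \sqrt{-20159 + \sqrt{-23623 + 144}} = \sqrt{-20159 + \sqrt{-23479}} = \sqrt{-20159 + i \sqrt{23479}}$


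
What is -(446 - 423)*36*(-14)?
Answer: 11592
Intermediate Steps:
-(446 - 423)*36*(-14) = -23*(-504) = -1*(-11592) = 11592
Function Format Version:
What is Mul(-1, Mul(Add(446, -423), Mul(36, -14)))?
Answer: 11592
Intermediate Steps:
Mul(-1, Mul(Add(446, -423), Mul(36, -14))) = Mul(-1, Mul(23, -504)) = Mul(-1, -11592) = 11592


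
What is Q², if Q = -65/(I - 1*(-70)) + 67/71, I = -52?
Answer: 11621281/1633284 ≈ 7.1153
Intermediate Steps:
Q = -3409/1278 (Q = -65/(-52 - 1*(-70)) + 67/71 = -65/(-52 + 70) + 67*(1/71) = -65/18 + 67/71 = -3409/1278 ≈ -2.6674)
Q² = (-3409/1278)² = 11621281/1633284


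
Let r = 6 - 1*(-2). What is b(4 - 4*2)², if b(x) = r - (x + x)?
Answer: 256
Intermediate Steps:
r = 8 (r = 6 + 2 = 8)
b(x) = 8 - 2*x (b(x) = 8 - (x + x) = 8 - 2*x)
b(4 - 4*2)² = (8 - 2*(4 - 4*2))² = (8 - 2*(4 - 8))² = (8 - 2*(-4))² = (8 + 8)² = 16² = 256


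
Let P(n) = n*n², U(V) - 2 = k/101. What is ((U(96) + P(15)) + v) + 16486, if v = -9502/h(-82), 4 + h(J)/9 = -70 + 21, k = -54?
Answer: 957873695/48177 ≈ 19882.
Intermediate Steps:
U(V) = 148/101 (U(V) = 2 - 54/101 = 148/101)
h(J) = -477 (h(J) = -36 + 9*(-70 + 21) = -36 + 9*(-49) = -36 - 441 = -477)
P(n) = n³
v = 9502/477 (v = -9502/(-477) = -9502*(-1/477) = 9502/477 ≈ 19.920)
((U(96) + P(15)) + v) + 16486 = ((148/101 + 15³) + 9502/477) + 16486 = ((148/101 + 3375) + 9502/477) + 16486 = (341023/101 + 9502/477) + 16486 = 163627673/48177 + 16486 = 957873695/48177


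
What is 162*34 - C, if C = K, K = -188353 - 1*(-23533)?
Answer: 170328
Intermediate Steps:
K = -164820 (K = -188353 + 23533 = -164820)
C = -164820
162*34 - C = 162*34 - 1*(-164820) = 5508 + 164820 = 170328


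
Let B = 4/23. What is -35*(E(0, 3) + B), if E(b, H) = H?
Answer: -2555/23 ≈ -111.09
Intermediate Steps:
B = 4/23 (B = 4*(1/23) = 4/23 ≈ 0.17391)
-35*(E(0, 3) + B) = -35*(3 + 4/23) = -35*73/23 = -2555/23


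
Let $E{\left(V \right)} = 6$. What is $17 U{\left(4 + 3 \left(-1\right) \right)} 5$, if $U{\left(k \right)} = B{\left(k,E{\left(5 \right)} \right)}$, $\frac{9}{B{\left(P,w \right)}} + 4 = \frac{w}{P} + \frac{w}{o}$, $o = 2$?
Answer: $153$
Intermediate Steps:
$B{\left(P,w \right)} = \frac{9}{-4 + \frac{w}{2} + \frac{w}{P}}$ ($B{\left(P,w \right)} = \frac{9}{-4 + \left(\frac{w}{P} + \frac{w}{2}\right)} = \frac{9}{-4 + \left(\frac{w}{2} + \frac{w}{P}\right)} = \frac{9}{-4 + \frac{w}{2} + \frac{w}{P}}$)
$U{\left(k \right)} = \frac{18 k}{12 - 2 k}$ ($U{\left(k \right)} = \frac{18 k}{- 8 k + 2 \cdot 6 + k 6} = \frac{18 k}{- 8 k + 12 + 6 k} = \frac{18 k}{12 - 2 k}$)
$17 U{\left(4 + 3 \left(-1\right) \right)} 5 = 17 \frac{9 \left(4 + 3 \left(-1\right)\right)}{6 - \left(4 + 3 \left(-1\right)\right)} 5 = 17 \frac{9 \left(4 - 3\right)}{6 - \left(4 - 3\right)} 5 = 17 \cdot 9 \cdot 1 \frac{1}{6 - 1} \cdot 5 = 17 \cdot 9 \cdot 1 \cdot \frac{1}{5} \cdot 5 = 17 \cdot \frac{9}{5} \cdot 5 = \frac{153}{5} \cdot 5 = 153$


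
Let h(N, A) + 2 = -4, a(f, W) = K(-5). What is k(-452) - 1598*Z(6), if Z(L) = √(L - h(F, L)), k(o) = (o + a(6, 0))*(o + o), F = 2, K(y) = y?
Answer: 413128 - 3196*√3 ≈ 4.0759e+5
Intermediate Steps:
a(f, W) = -5
k(o) = 2*o*(-5 + o) (k(o) = (o - 5)*(o + o) = (-5 + o)*(2*o) = 2*o*(-5 + o))
h(N, A) = -6 (h(N, A) = -2 - 4 = -6)
Z(L) = √(6 + L) (Z(L) = √(L - 1*(-6)) = √(L + 6) = √(6 + L))
k(-452) - 1598*Z(6) = 2*(-452)*(-5 - 452) - 1598*√(6 + 6) = 2*(-452)*(-457) - 1598*√12 = 413128 - 1598*2*√3 = 413128 - 3196*√3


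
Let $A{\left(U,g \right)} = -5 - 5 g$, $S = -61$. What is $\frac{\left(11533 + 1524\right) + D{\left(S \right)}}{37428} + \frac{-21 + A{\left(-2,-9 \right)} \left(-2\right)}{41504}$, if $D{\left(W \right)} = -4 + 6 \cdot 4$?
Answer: $\frac{44913965}{129450976} \approx 0.34696$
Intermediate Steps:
$D{\left(W \right)} = 20$ ($D{\left(W \right)} = -4 + 24 = 20$)
$\frac{\left(11533 + 1524\right) + D{\left(S \right)}}{37428} + \frac{-21 + A{\left(-2,-9 \right)} \left(-2\right)}{41504} = \frac{\left(11533 + 1524\right) + 20}{37428} + \frac{-21 + \left(-5 - -45\right) \left(-2\right)}{41504} = \left(13057 + 20\right) \frac{1}{37428} + \left(-21 + \left(-5 + 45\right) \left(-2\right)\right) \frac{1}{41504} = 13077 \cdot \frac{1}{37428} + \left(-21 + 40 \left(-2\right)\right) \frac{1}{41504} = \frac{4359}{12476} + \left(-21 - 80\right) \frac{1}{41504} = \frac{4359}{12476} - \frac{101}{41504} = \frac{44913965}{129450976}$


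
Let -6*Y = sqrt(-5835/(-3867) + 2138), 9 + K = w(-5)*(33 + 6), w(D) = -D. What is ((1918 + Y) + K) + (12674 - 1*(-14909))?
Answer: 29687 - sqrt(3554839003)/7734 ≈ 29679.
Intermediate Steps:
K = 186 (K = -9 + (-1*(-5))*(33 + 6) = -9 + 5*39 = -9 + 195 = 186)
Y = -sqrt(3554839003)/7734 (Y = -sqrt(-5835/(-3867) + 2138)/6 = -sqrt(-5835*(-1/3867) + 2138)/6 = -sqrt(1945/1289 + 2138)/6 = -sqrt(3554839003)/7734 ≈ -7.7091)
((1918 + Y) + K) + (12674 - 1*(-14909)) = ((1918 - sqrt(3554839003)/7734) + 186) + (12674 - 1*(-14909)) = (2104 - sqrt(3554839003)/7734) + (12674 + 14909) = (2104 - sqrt(3554839003)/7734) + 27583 = 29687 - sqrt(3554839003)/7734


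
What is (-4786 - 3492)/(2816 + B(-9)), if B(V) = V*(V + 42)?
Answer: -8278/2519 ≈ -3.2862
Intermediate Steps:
B(V) = V*(42 + V)
(-4786 - 3492)/(2816 + B(-9)) = (-4786 - 3492)/(2816 - 9*(42 - 9)) = -8278/(2816 - 9*33) = -8278/(2816 - 297) = -8278/2519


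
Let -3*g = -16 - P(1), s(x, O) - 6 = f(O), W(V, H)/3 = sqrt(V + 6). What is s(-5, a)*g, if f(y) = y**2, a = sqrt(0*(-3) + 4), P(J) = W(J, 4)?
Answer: 160/3 + 10*sqrt(7) ≈ 79.791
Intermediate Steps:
W(V, H) = 3*sqrt(6 + V) (W(V, H) = 3*sqrt(V + 6) = 3*sqrt(6 + V))
P(J) = 3*sqrt(6 + J)
a = 2 (a = sqrt(0 + 4) = sqrt(4) = 2)
s(x, O) = 6 + O**2
g = 16/3 + sqrt(7) (g = -(-16 - 3*sqrt(6 + 1))/3 = -(-16 - 3*sqrt(7))/3 = 16/3 + sqrt(7) ≈ 7.9791)
s(-5, a)*g = (6 + 2**2)*(16/3 + sqrt(7)) = (6 + 4)*(16/3 + sqrt(7)) = 10*(16/3 + sqrt(7)) = 160/3 + 10*sqrt(7)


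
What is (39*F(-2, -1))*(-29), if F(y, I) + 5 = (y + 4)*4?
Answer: -3393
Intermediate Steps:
F(y, I) = 11 + 4*y (F(y, I) = -5 + (y + 4)*4 = -5 + (4 + y)*4 = -5 + (16 + 4*y) = 11 + 4*y)
(39*F(-2, -1))*(-29) = (39*(11 + 4*(-2)))*(-29) = (39*(11 - 8))*(-29) = (39*3)*(-29) = 117*(-29) = -3393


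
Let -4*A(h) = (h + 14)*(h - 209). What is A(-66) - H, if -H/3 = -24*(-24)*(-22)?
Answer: -41591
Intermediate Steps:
H = 38016 (H = -3*(-24*(-24))*(-22) = -1728*(-22) = -3*(-12672) = 38016)
A(h) = -(-209 + h)*(14 + h)/4 (A(h) = -(h + 14)*(h - 209)/4 = -(14 + h)*(-209 + h)/4 = -(-209 + h)*(14 + h)/4)
A(-66) - H = (1463/2 - ¼*(-66)² + (195/4)*(-66)) - 1*38016 = (1463/2 - ¼*4356 - 6435/2) - 38016 = (1463/2 - 1089 - 6435/2) - 38016 = -3575 - 38016 = -41591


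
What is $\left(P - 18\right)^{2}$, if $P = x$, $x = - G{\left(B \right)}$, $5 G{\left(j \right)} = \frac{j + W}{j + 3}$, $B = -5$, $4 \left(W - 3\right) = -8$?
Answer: $\frac{8464}{25} \approx 338.56$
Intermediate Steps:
$W = 1$ ($W = 3 + \frac{1}{4} \left(-8\right) = 3 - 2 = 1$)
$G{\left(j \right)} = \frac{1 + j}{5 \left(3 + j\right)}$ ($G{\left(j \right)} = \frac{\left(j + 1\right) \frac{1}{j + 3}}{5} = \frac{\left(1 + j\right) \frac{1}{3 + j}}{5} = \frac{\frac{1}{3 + j} \left(1 + j\right)}{5} = \frac{1 + j}{5 \left(3 + j\right)}$)
$x = - \frac{2}{5}$ ($x = - \frac{1 - 5}{5 \left(3 - 5\right)} = - \frac{-4}{5 \left(-2\right)} = - \frac{\left(-1\right) \left(-4\right)}{5 \cdot 2} = \left(-1\right) \frac{2}{5} = - \frac{2}{5} \approx -0.4$)
$P = - \frac{2}{5} \approx -0.4$
$\left(P - 18\right)^{2} = \left(- \frac{2}{5} - 18\right)^{2} = \left(- \frac{92}{5}\right)^{2} = \frac{8464}{25}$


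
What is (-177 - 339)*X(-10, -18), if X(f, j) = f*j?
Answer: -92880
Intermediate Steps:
(-177 - 339)*X(-10, -18) = (-177 - 339)*(-10*(-18)) = -516*180 = -92880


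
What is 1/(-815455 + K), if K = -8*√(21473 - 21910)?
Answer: I/(-815455*I + 8*√437) ≈ -1.2263e-6 + 2.515e-10*I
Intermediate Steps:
K = -8*I*√437 ≈ -167.24*I
1/(-815455 + K) = 1/(-815455 - 8*I*√437)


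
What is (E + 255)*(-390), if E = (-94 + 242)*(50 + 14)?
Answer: -3793530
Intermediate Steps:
E = 9472 (E = 148*64 = 9472)
(E + 255)*(-390) = (9472 + 255)*(-390) = 9727*(-390) = -3793530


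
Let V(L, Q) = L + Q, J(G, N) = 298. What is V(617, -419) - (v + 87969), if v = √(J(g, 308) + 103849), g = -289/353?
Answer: -87771 - √104147 ≈ -88094.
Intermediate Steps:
g = -289/353 (g = -289*1/353 = -289/353 ≈ -0.81870)
v = √104147 (v = √(298 + 103849) = √104147 ≈ 322.72)
V(617, -419) - (v + 87969) = (617 - 419) - (√104147 + 87969) = 198 - (87969 + √104147) = 198 + (-87969 - √104147) = -87771 - √104147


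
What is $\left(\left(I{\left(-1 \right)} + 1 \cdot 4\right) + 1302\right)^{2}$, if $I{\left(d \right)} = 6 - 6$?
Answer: $1705636$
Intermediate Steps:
$I{\left(d \right)} = 0$ ($I{\left(d \right)} = 6 - 6 = 0$)
$\left(\left(I{\left(-1 \right)} + 1 \cdot 4\right) + 1302\right)^{2} = \left(\left(0 + 1 \cdot 4\right) + 1302\right)^{2} = \left(\left(0 + 4\right) + 1302\right)^{2} = \left(4 + 1302\right)^{2} = 1306^{2} = 1705636$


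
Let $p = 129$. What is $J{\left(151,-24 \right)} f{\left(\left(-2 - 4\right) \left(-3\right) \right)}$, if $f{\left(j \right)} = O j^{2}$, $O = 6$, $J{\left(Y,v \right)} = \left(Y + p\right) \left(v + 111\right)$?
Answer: $47355840$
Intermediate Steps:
$J{\left(Y,v \right)} = \left(111 + v\right) \left(129 + Y\right)$ ($J{\left(Y,v \right)} = \left(Y + 129\right) \left(v + 111\right) = \left(129 + Y\right) \left(111 + v\right) = \left(111 + v\right) \left(129 + Y\right)$)
$f{\left(j \right)} = 6 j^{2}$
$J{\left(151,-24 \right)} f{\left(\left(-2 - 4\right) \left(-3\right) \right)} = \left(14319 + 111 \cdot 151 + 129 \left(-24\right) + 151 \left(-24\right)\right) 6 \left(\left(-2 - 4\right) \left(-3\right)\right)^{2} = \left(14319 + 16761 - 3096 - 3624\right) 6 \left(\left(-6\right) \left(-3\right)\right)^{2} = 24360 \cdot 6 \cdot 18^{2} = 24360 \cdot 6 \cdot 324 = 24360 \cdot 1944 = 47355840$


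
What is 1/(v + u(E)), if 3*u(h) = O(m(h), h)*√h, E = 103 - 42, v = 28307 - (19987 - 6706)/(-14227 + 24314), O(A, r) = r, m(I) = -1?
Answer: 25920310232124/733668999124065467 - 18619805127*√61/733668999124065467 ≈ 3.5131e-5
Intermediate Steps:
v = 285519428/10087 (v = 28307 - 13281/10087 = 285519428/10087 ≈ 28306.)
E = 61
u(h) = h^(3/2)/3 (u(h) = (h*√h)/3 = h^(3/2)/3)
1/(v + u(E)) = 1/(285519428/10087 + 61^(3/2)/3) = 1/(285519428/10087 + (61*√61)/3) = 1/(285519428/10087 + 61*√61/3)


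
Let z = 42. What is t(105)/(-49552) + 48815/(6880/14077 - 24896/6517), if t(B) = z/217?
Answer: -61420872942029051/4191720920032 ≈ -14653.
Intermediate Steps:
t(B) = 6/31 (t(B) = 42/217 = 42*(1/217) = 6/31)
t(105)/(-49552) + 48815/(6880/14077 - 24896/6517) = (6/31)/(-49552) + 48815/(6880/14077 - 24896/6517) = (6/31)*(-1/49552) + 48815/(6880*(1/14077) - 24896*1/6517) = -3/768056 + 48815/(6880/14077 - 24896/6517) = -3/768056 + 48815/(-43660576/13105687) = -3/768056 + 48815*(-13105687/43660576) = -3/768056 - 639754110905/43660576 = -61420872942029051/4191720920032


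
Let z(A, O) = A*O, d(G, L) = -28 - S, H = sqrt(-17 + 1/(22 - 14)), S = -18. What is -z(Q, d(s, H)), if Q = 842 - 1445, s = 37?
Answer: -6030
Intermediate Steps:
Q = -603
H = 3*I*sqrt(30)/4 (H = sqrt(-17 + 1/8) = sqrt(-135/8) = 3*I*sqrt(30)/4 ≈ 4.1079*I)
d(G, L) = -10 (d(G, L) = -28 - 1*(-18) = -28 + 18 = -10)
-z(Q, d(s, H)) = -(-603)*(-10) = -1*6030 = -6030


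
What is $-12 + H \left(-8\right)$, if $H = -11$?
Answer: $76$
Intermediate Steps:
$-12 + H \left(-8\right) = -12 - -88 = -12 + 88 = 76$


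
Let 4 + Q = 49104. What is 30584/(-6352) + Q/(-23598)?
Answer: -64600277/9368406 ≈ -6.8955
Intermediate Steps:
Q = 49100 (Q = -4 + 49104 = 49100)
30584/(-6352) + Q/(-23598) = 30584/(-6352) + 49100/(-23598) = 30584*(-1/6352) + 49100*(-1/23598) = -3823/794 - 24550/11799 = -64600277/9368406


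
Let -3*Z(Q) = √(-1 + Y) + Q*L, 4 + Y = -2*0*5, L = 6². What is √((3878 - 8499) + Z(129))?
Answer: √(-55521 - 3*I*√5)/3 ≈ 0.0047449 - 78.543*I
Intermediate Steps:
L = 36
Y = -4 (Y = -4 - 2*0*5 = -4 + 0*5 = -4 + 0 = -4)
Z(Q) = -12*Q - I*√5/3 (Z(Q) = -(√(-1 - 4) + Q*36)/3 = -(√(-5) + 36*Q)/3 = -(I*√5 + 36*Q)/3 = -(36*Q + I*√5)/3 = -12*Q - I*√5/3)
√((3878 - 8499) + Z(129)) = √((3878 - 8499) + (-12*129 - I*√5/3)) = √(-4621 + (-1548 - I*√5/3)) = √(-6169 - I*√5/3)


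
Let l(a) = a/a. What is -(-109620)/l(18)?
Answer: 109620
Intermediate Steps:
l(a) = 1
-(-109620)/l(18) = -(-109620)/1 = -(-109620) = -1890*(-58) = 109620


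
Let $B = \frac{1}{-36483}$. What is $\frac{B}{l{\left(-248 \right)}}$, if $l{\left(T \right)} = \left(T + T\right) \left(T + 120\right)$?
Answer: $- \frac{1}{2316232704} \approx -4.3174 \cdot 10^{-10}$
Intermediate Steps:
$B = - \frac{1}{36483} \approx -2.741 \cdot 10^{-5}$
$l{\left(T \right)} = 2 T \left(120 + T\right)$
$\frac{B}{l{\left(-248 \right)}} = - \frac{1}{36483 \cdot 2 \left(-248\right) \left(120 - 248\right)} = - \frac{1}{36483 \cdot 2 \left(-248\right) \left(-128\right)} = - \frac{1}{36483 \cdot 63488} = \left(- \frac{1}{36483}\right) \frac{1}{63488} = - \frac{1}{2316232704}$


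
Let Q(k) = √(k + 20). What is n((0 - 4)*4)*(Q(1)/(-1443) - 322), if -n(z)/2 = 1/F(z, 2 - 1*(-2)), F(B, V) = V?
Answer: 161 + √21/2886 ≈ 161.00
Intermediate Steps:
Q(k) = √(20 + k)
n(z) = -½ (n(z) = -2/(2 - 1*(-2)) = -2/(2 + 2) = -2/4 = -2*¼ = -½)
n((0 - 4)*4)*(Q(1)/(-1443) - 322) = -(√(20 + 1)/(-1443) - 322)/2 = -(√21*(-1/1443) - 322)/2 = -(-√21/1443 - 322)/2 = -(-322 - √21/1443)/2 = 161 + √21/2886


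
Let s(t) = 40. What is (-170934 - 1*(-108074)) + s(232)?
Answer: -62820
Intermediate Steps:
(-170934 - 1*(-108074)) + s(232) = (-170934 - 1*(-108074)) + 40 = (-170934 + 108074) + 40 = -62860 + 40 = -62820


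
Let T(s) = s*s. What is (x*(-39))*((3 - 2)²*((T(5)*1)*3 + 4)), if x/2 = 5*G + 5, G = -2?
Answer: 30810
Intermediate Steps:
T(s) = s²
x = -10 (x = 2*(5*(-2) + 5) = 2*(-10 + 5) = 2*(-5) = -10)
(x*(-39))*((3 - 2)²*((T(5)*1)*3 + 4)) = (-10*(-39))*((3 - 2)²*((5²*1)*3 + 4)) = 390*(1²*((25*1)*3 + 4)) = 390*(1*(25*3 + 4)) = 390*(1*(75 + 4)) = 390*(1*79) = 390*79 = 30810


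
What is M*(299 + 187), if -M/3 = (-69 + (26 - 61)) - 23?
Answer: 185166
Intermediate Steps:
M = 381 (M = -3*((-69 + (26 - 61)) - 23) = -3*((-69 - 35) - 23) = -3*(-104 - 23) = -3*(-127) = 381)
M*(299 + 187) = 381*(299 + 187) = 381*486 = 185166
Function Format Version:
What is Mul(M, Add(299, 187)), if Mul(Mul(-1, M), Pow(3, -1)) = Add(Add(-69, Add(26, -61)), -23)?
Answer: 185166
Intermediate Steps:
M = 381 (M = Mul(-3, Add(Add(-69, Add(26, -61)), -23)) = Mul(-3, Add(Add(-69, -35), -23)) = Mul(-3, Add(-104, -23)) = Mul(-3, -127) = 381)
Mul(M, Add(299, 187)) = Mul(381, Add(299, 187)) = Mul(381, 486) = 185166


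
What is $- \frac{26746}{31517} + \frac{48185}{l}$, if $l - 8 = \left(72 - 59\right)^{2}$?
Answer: $\frac{1513912603}{5578509} \approx 271.38$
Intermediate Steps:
$l = 177$ ($l = 8 + \left(72 - 59\right)^{2} = 8 + 13^{2} = 8 + 169 = 177$)
$- \frac{26746}{31517} + \frac{48185}{l} = - \frac{26746}{31517} + \frac{48185}{177} = \frac{1513912603}{5578509}$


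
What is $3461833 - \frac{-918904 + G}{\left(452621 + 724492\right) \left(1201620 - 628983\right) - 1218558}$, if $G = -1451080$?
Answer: $\frac{2333473591863979343}{674057238423} \approx 3.4618 \cdot 10^{6}$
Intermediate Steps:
$3461833 - \frac{-918904 + G}{\left(452621 + 724492\right) \left(1201620 - 628983\right) - 1218558} = 3461833 - \frac{-918904 - 1451080}{\left(452621 + 724492\right) \left(1201620 - 628983\right) - 1218558} = 3461833 - - \frac{2369984}{1177113 \cdot 572637 - 1218558} = 3461833 - - \frac{2369984}{674058456981 - 1218558} = 3461833 - - \frac{2369984}{674057238423} = 3461833 + \frac{2369984}{674057238423} = \frac{2333473591863979343}{674057238423}$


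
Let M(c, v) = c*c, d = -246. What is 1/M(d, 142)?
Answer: 1/60516 ≈ 1.6525e-5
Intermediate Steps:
M(c, v) = c²
1/M(d, 142) = 1/((-246)²) = 1/60516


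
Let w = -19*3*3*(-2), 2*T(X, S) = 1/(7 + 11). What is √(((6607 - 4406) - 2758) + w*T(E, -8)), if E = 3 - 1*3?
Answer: I*√2190/2 ≈ 23.399*I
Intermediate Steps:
E = 0 (E = 3 - 3 = 0)
T(X, S) = 1/36 (T(X, S) = 1/(2*(7 + 11)) = (½)/18 = (½)*(1/18) = 1/36)
w = 342 (w = -171*(-2) = -19*(-18) = 342)
√(((6607 - 4406) - 2758) + w*T(E, -8)) = √(((6607 - 4406) - 2758) + 342*(1/36)) = √((2201 - 2758) + 19/2) = √(-557 + 19/2) = √(-1095/2) = I*√2190/2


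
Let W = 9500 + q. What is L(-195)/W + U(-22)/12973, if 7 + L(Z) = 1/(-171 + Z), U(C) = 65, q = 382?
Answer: 201842981/46920902076 ≈ 0.0043018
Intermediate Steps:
W = 9882 (W = 9500 + 382 = 9882)
L(Z) = -7 + 1/(-171 + Z)
L(-195)/W + U(-22)/12973 = ((1198 - 7*(-195))/(-171 - 195))/9882 + 65/12973 = ((1198 + 1365)/(-366))*(1/9882) + 65*(1/12973) = -1/366*2563*(1/9882) + 65/12973 = -2563/366*1/9882 + 65/12973 = -2563/3616812 + 65/12973 = 201842981/46920902076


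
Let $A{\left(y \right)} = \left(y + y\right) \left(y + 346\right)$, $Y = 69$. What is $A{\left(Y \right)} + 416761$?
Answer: $474031$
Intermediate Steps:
$A{\left(y \right)} = 2 y \left(346 + y\right)$
$A{\left(Y \right)} + 416761 = 2 \cdot 69 \left(346 + 69\right) + 416761 = 2 \cdot 69 \cdot 415 + 416761 = 57270 + 416761 = 474031$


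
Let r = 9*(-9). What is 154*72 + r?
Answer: 11007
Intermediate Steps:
r = -81
154*72 + r = 154*72 - 81 = 11088 - 81 = 11007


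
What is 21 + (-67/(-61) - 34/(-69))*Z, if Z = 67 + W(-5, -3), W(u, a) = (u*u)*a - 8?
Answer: -18763/4209 ≈ -4.4578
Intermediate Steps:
W(u, a) = -8 + a*u**2 (W(u, a) = u**2*a - 8 = a*u**2 - 8 = -8 + a*u**2)
Z = -16 (Z = 67 + (-8 - 3*(-5)**2) = 67 + (-8 - 3*25) = 67 + (-8 - 75) = 67 - 83 = -16)
21 + (-67/(-61) - 34/(-69))*Z = 21 + (-67/(-61) - 34/(-69))*(-16) = 21 + (-67*(-1/61) - 34*(-1/69))*(-16) = 21 + (67/61 + 34/69)*(-16) = 21 + (6697/4209)*(-16) = 21 - 107152/4209 = -18763/4209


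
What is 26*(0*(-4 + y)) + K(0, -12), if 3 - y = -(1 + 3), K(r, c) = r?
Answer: 0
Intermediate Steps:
y = 7 (y = 3 - (-1)*(1 + 3) = 3 - (-1)*4 = 3 - 1*(-4) = 3 + 4 = 7)
26*(0*(-4 + y)) + K(0, -12) = 26*(0*(-4 + 7)) + 0 = 26*(0*3) + 0 = 26*0 + 0 = 0 + 0 = 0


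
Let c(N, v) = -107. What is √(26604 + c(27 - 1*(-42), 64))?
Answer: √26497 ≈ 162.78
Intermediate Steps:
√(26604 + c(27 - 1*(-42), 64)) = √(26604 - 107) = √26497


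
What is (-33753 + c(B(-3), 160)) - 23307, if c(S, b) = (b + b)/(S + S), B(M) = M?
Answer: -171340/3 ≈ -57113.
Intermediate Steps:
c(S, b) = b/S (c(S, b) = (2*b)/((2*S)) = (2*b)*(1/(2*S)) = b/S)
(-33753 + c(B(-3), 160)) - 23307 = (-33753 + 160/(-3)) - 23307 = (-33753 + 160*(-⅓)) - 23307 = (-33753 - 160/3) - 23307 = -101419/3 - 23307 = -171340/3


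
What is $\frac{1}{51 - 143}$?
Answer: $- \frac{1}{92} \approx -0.01087$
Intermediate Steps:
$\frac{1}{51 - 143} = \frac{1}{-92} = - \frac{1}{92}$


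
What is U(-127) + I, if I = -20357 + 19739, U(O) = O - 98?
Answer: -843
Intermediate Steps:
U(O) = -98 + O
I = -618
U(-127) + I = (-98 - 127) - 618 = -225 - 618 = -843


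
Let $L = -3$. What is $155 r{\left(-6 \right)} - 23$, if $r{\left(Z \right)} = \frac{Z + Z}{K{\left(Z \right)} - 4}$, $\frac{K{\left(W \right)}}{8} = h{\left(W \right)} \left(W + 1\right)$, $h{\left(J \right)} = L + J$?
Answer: $- \frac{2512}{89} \approx -28.225$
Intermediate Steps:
$h{\left(J \right)} = -3 + J$
$K{\left(W \right)} = 8 \left(1 + W\right) \left(-3 + W\right)$ ($K{\left(W \right)} = 8 \left(-3 + W\right) \left(W + 1\right) = 8 \left(-3 + W\right) \left(1 + W\right) = 8 \left(1 + W\right) \left(-3 + W\right)$)
$r{\left(Z \right)} = \frac{2 Z}{-4 + 8 \left(1 + Z\right) \left(-3 + Z\right)}$ ($r{\left(Z \right)} = \frac{Z + Z}{8 \left(1 + Z\right) \left(-3 + Z\right) - 4} = \frac{2 Z}{-4 + 8 \left(1 + Z\right) \left(-3 + Z\right)}$)
$155 r{\left(-6 \right)} - 23 = 155 \cdot \frac{1}{2} \left(-6\right) \frac{1}{-1 + 2 \left(1 - 6\right) \left(-3 - 6\right)} - 23 = 155 \cdot \frac{1}{2} \left(-6\right) \frac{1}{-1 + 2 \left(-5\right) \left(-9\right)} - 23 = 155 \cdot \frac{1}{2} \left(-6\right) \frac{1}{-1 + 90} - 23 = 155 \cdot \frac{1}{2} \left(-6\right) \frac{1}{89} - 23 = 155 \left(- \frac{3}{89}\right) - 23 = - \frac{465}{89} - 23 = - \frac{2512}{89}$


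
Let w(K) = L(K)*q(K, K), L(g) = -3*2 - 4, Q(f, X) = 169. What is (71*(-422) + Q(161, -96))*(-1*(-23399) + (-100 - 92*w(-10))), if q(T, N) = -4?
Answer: -584508867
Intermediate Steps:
L(g) = -10 (L(g) = -6 - 4 = -10)
w(K) = 40 (w(K) = -10*(-4) = 40)
(71*(-422) + Q(161, -96))*(-1*(-23399) + (-100 - 92*w(-10))) = (71*(-422) + 169)*(-1*(-23399) + (-100 - 92*40)) = (-29962 + 169)*(23399 + (-100 - 3680)) = -29793*(23399 - 3780) = -29793*19619 = -584508867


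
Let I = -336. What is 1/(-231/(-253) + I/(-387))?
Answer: 2967/5285 ≈ 0.56140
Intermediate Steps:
1/(-231/(-253) + I/(-387)) = 1/(-231/(-253) - 336/(-387)) = 1/(-231*(-1/253) - 336*(-1/387)) = 1/(21/23 + 112/129) = 1/(5285/2967) = 2967/5285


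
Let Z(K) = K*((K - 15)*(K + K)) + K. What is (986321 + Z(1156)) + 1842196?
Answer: 3052348425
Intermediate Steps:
Z(K) = K + 2*K**2*(-15 + K) (Z(K) = K*((-15 + K)*(2*K)) + K = K*(2*K*(-15 + K)) + K = 2*K**2*(-15 + K) + K = K + 2*K**2*(-15 + K))
(986321 + Z(1156)) + 1842196 = (986321 + 1156*(1 - 30*1156 + 2*1156**2)) + 1842196 = (986321 + 1156*(1 - 34680 + 2*1336336)) + 1842196 = (986321 + 1156*(1 - 34680 + 2672672)) + 1842196 = (986321 + 1156*2637993) + 1842196 = (986321 + 3049519908) + 1842196 = 3050506229 + 1842196 = 3052348425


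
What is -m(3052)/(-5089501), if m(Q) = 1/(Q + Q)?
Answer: 1/31066314104 ≈ 3.2189e-11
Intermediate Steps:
m(Q) = 1/(2*Q)
-m(3052)/(-5089501) = -(½)/3052/(-5089501) = -(½)*(1/3052)*(-1)/5089501 = -(-1)/(6104*5089501) = -1*(-1/31066314104) = 1/31066314104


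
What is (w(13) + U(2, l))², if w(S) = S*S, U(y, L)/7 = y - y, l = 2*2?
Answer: 28561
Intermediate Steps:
l = 4
U(y, L) = 0 (U(y, L) = 7*(y - y) = 7*0 = 0)
w(S) = S²
(w(13) + U(2, l))² = (13² + 0)² = (169 + 0)² = 169² = 28561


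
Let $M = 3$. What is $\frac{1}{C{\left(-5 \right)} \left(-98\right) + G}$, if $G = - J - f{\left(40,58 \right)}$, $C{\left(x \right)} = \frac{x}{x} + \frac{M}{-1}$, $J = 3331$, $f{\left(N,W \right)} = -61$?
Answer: $- \frac{1}{3074} \approx -0.00032531$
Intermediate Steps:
$C{\left(x \right)} = -2$ ($C{\left(x \right)} = \frac{x}{x} + \frac{3}{-1} = 1 + 3 \left(-1\right) = 1 - 3 = -2$)
$G = -3270$ ($G = \left(-1\right) 3331 - -61 = -3331 + 61 = -3270$)
$\frac{1}{C{\left(-5 \right)} \left(-98\right) + G} = \frac{1}{\left(-2\right) \left(-98\right) - 3270} = \frac{1}{196 - 3270} = \frac{1}{-3074} = - \frac{1}{3074}$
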